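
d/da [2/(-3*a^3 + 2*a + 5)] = 2*(9*a^2 - 2)/(-3*a^3 + 2*a + 5)^2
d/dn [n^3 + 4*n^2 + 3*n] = 3*n^2 + 8*n + 3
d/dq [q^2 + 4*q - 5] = 2*q + 4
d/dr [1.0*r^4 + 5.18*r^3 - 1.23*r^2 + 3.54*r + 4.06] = 4.0*r^3 + 15.54*r^2 - 2.46*r + 3.54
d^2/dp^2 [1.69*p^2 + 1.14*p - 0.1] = 3.38000000000000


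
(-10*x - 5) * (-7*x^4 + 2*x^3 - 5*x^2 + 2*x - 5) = 70*x^5 + 15*x^4 + 40*x^3 + 5*x^2 + 40*x + 25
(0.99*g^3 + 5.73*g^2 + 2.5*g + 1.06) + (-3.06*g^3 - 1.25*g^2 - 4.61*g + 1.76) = -2.07*g^3 + 4.48*g^2 - 2.11*g + 2.82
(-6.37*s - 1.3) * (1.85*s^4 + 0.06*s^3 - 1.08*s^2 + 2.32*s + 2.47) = -11.7845*s^5 - 2.7872*s^4 + 6.8016*s^3 - 13.3744*s^2 - 18.7499*s - 3.211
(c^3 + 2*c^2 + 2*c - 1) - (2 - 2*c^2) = c^3 + 4*c^2 + 2*c - 3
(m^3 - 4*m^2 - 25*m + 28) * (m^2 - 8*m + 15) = m^5 - 12*m^4 + 22*m^3 + 168*m^2 - 599*m + 420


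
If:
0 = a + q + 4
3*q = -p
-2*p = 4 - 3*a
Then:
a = -28/3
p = -16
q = 16/3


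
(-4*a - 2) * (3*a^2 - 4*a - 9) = -12*a^3 + 10*a^2 + 44*a + 18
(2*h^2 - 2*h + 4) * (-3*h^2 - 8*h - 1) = -6*h^4 - 10*h^3 + 2*h^2 - 30*h - 4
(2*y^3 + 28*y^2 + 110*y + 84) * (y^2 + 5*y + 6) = 2*y^5 + 38*y^4 + 262*y^3 + 802*y^2 + 1080*y + 504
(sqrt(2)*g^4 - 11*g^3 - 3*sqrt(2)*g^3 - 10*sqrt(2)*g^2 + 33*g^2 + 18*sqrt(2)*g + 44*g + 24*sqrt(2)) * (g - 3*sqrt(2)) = sqrt(2)*g^5 - 17*g^4 - 3*sqrt(2)*g^4 + 23*sqrt(2)*g^3 + 51*g^3 - 81*sqrt(2)*g^2 + 104*g^2 - 108*sqrt(2)*g - 108*g - 144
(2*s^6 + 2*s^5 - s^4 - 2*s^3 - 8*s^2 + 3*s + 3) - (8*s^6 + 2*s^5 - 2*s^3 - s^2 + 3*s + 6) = -6*s^6 - s^4 - 7*s^2 - 3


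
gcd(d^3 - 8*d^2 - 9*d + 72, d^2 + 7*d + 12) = d + 3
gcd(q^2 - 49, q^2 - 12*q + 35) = q - 7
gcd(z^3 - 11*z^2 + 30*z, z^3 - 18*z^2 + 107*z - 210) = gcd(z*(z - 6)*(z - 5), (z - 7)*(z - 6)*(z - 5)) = z^2 - 11*z + 30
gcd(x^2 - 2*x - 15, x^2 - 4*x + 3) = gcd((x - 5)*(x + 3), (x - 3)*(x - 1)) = 1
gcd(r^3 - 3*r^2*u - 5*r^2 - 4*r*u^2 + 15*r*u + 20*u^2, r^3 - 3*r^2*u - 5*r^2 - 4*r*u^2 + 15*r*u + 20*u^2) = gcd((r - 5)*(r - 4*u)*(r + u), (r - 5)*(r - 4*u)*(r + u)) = r^3 - 3*r^2*u - 5*r^2 - 4*r*u^2 + 15*r*u + 20*u^2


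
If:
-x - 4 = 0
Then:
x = -4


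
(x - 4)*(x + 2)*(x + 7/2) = x^3 + 3*x^2/2 - 15*x - 28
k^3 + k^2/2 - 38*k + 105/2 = (k - 5)*(k - 3/2)*(k + 7)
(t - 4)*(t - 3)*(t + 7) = t^3 - 37*t + 84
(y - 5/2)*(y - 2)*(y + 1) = y^3 - 7*y^2/2 + y/2 + 5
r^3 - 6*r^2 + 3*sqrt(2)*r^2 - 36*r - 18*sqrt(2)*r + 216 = (r - 6)*(r - 3*sqrt(2))*(r + 6*sqrt(2))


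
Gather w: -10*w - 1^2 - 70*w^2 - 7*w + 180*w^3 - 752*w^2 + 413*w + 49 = 180*w^3 - 822*w^2 + 396*w + 48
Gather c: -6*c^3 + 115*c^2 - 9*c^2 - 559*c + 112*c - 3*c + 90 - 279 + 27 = -6*c^3 + 106*c^2 - 450*c - 162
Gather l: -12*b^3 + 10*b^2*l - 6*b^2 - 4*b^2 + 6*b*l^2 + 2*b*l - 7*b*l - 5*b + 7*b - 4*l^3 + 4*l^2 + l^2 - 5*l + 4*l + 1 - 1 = -12*b^3 - 10*b^2 + 2*b - 4*l^3 + l^2*(6*b + 5) + l*(10*b^2 - 5*b - 1)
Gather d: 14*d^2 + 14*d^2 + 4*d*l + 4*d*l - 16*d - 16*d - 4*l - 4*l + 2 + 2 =28*d^2 + d*(8*l - 32) - 8*l + 4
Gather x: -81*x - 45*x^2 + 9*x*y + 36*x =-45*x^2 + x*(9*y - 45)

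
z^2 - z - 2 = (z - 2)*(z + 1)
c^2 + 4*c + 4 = (c + 2)^2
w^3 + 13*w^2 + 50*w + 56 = (w + 2)*(w + 4)*(w + 7)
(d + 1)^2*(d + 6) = d^3 + 8*d^2 + 13*d + 6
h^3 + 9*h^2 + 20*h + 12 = (h + 1)*(h + 2)*(h + 6)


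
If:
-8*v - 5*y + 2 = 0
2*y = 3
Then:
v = -11/16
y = 3/2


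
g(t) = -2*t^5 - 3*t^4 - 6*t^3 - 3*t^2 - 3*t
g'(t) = -10*t^4 - 12*t^3 - 18*t^2 - 6*t - 3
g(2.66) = -558.67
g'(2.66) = -872.82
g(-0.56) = 1.61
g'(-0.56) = -4.16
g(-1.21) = 8.62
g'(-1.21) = -22.27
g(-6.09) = 13889.54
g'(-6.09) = -11678.92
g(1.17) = -27.23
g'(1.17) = -72.62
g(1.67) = -90.63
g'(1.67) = -196.89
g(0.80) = -9.28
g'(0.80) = -29.56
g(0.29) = -1.29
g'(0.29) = -6.62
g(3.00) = -927.00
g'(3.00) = -1317.00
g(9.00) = -142425.00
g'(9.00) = -75873.00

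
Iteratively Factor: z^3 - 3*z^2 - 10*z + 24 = (z + 3)*(z^2 - 6*z + 8) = (z - 4)*(z + 3)*(z - 2)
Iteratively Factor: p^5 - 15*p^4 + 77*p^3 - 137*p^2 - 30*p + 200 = (p + 1)*(p^4 - 16*p^3 + 93*p^2 - 230*p + 200) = (p - 5)*(p + 1)*(p^3 - 11*p^2 + 38*p - 40) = (p - 5)*(p - 4)*(p + 1)*(p^2 - 7*p + 10) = (p - 5)*(p - 4)*(p - 2)*(p + 1)*(p - 5)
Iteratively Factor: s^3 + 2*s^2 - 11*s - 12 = (s + 4)*(s^2 - 2*s - 3) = (s + 1)*(s + 4)*(s - 3)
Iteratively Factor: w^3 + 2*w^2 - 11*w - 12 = (w - 3)*(w^2 + 5*w + 4) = (w - 3)*(w + 4)*(w + 1)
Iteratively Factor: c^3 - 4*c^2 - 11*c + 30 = (c - 5)*(c^2 + c - 6) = (c - 5)*(c - 2)*(c + 3)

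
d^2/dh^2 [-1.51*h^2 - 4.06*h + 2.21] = -3.02000000000000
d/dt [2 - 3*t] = -3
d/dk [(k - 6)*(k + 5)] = 2*k - 1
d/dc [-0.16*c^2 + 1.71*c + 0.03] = 1.71 - 0.32*c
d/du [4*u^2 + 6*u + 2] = 8*u + 6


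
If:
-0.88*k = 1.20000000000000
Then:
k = -1.36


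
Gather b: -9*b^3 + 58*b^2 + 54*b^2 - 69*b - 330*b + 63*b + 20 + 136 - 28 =-9*b^3 + 112*b^2 - 336*b + 128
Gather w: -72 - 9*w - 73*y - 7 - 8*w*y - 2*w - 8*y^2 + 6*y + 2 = w*(-8*y - 11) - 8*y^2 - 67*y - 77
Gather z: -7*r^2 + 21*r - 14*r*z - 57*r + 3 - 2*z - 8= -7*r^2 - 36*r + z*(-14*r - 2) - 5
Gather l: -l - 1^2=-l - 1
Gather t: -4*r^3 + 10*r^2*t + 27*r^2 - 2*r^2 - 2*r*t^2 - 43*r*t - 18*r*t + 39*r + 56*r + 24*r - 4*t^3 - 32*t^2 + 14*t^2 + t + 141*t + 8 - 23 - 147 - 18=-4*r^3 + 25*r^2 + 119*r - 4*t^3 + t^2*(-2*r - 18) + t*(10*r^2 - 61*r + 142) - 180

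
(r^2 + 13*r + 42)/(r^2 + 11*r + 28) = (r + 6)/(r + 4)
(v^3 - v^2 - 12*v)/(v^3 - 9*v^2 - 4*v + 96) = v/(v - 8)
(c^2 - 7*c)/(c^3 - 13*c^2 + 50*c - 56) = c/(c^2 - 6*c + 8)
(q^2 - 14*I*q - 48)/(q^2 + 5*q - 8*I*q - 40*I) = (q - 6*I)/(q + 5)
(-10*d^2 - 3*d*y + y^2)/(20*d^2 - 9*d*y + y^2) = (2*d + y)/(-4*d + y)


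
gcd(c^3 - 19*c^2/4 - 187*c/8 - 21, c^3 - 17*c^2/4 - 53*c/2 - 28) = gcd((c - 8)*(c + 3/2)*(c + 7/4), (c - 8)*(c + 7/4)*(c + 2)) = c^2 - 25*c/4 - 14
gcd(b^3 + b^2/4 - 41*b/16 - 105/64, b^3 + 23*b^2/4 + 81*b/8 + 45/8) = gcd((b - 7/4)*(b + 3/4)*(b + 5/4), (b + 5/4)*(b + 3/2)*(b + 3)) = b + 5/4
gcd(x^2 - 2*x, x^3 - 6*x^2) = x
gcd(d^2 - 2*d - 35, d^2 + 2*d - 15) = d + 5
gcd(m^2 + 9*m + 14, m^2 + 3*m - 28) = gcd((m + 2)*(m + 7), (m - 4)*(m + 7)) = m + 7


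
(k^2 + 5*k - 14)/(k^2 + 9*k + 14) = (k - 2)/(k + 2)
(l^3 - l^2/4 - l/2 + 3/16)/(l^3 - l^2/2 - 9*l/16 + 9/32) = 2*(2*l - 1)/(4*l - 3)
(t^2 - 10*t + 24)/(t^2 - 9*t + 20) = (t - 6)/(t - 5)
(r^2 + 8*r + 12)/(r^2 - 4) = (r + 6)/(r - 2)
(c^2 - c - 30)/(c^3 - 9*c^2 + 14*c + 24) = (c + 5)/(c^2 - 3*c - 4)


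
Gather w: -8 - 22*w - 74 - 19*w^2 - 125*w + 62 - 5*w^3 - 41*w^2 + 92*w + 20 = -5*w^3 - 60*w^2 - 55*w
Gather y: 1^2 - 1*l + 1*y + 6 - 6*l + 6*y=-7*l + 7*y + 7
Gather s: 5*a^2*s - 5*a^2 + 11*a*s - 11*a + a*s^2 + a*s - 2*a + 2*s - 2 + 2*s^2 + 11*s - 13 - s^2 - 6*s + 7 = -5*a^2 - 13*a + s^2*(a + 1) + s*(5*a^2 + 12*a + 7) - 8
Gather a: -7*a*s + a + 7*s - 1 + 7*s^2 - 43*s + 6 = a*(1 - 7*s) + 7*s^2 - 36*s + 5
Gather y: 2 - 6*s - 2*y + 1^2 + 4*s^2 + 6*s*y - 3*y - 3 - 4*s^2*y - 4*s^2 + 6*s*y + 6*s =y*(-4*s^2 + 12*s - 5)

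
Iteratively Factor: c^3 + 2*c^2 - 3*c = (c - 1)*(c^2 + 3*c) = c*(c - 1)*(c + 3)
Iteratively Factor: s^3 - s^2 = (s - 1)*(s^2) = s*(s - 1)*(s)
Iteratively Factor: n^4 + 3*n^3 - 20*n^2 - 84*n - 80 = (n + 2)*(n^3 + n^2 - 22*n - 40) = (n + 2)^2*(n^2 - n - 20) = (n + 2)^2*(n + 4)*(n - 5)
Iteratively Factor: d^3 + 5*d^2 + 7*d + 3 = (d + 3)*(d^2 + 2*d + 1) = (d + 1)*(d + 3)*(d + 1)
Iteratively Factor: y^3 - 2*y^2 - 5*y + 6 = (y - 3)*(y^2 + y - 2) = (y - 3)*(y + 2)*(y - 1)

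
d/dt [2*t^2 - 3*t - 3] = 4*t - 3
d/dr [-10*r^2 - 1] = -20*r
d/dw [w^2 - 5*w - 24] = 2*w - 5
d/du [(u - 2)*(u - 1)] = 2*u - 3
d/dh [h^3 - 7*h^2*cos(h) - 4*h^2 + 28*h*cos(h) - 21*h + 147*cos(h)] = 7*h^2*sin(h) + 3*h^2 - 28*h*sin(h) - 14*h*cos(h) - 8*h - 147*sin(h) + 28*cos(h) - 21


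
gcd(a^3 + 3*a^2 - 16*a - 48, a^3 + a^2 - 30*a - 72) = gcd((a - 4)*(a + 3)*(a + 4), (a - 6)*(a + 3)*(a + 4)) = a^2 + 7*a + 12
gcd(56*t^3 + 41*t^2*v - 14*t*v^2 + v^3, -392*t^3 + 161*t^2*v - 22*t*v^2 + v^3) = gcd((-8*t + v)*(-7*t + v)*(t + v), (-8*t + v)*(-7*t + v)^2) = 56*t^2 - 15*t*v + v^2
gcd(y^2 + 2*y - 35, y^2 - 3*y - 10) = y - 5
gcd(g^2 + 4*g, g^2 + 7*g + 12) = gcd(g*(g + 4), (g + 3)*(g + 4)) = g + 4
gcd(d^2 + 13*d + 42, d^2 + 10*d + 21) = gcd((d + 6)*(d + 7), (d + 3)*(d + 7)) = d + 7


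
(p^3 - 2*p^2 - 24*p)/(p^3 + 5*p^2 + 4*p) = (p - 6)/(p + 1)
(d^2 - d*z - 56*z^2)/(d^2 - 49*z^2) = (-d + 8*z)/(-d + 7*z)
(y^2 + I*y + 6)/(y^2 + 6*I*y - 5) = (y^2 + I*y + 6)/(y^2 + 6*I*y - 5)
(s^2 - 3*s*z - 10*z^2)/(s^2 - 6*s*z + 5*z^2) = (-s - 2*z)/(-s + z)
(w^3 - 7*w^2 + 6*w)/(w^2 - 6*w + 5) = w*(w - 6)/(w - 5)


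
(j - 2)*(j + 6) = j^2 + 4*j - 12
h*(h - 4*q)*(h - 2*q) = h^3 - 6*h^2*q + 8*h*q^2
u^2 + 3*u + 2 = (u + 1)*(u + 2)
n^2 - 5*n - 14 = (n - 7)*(n + 2)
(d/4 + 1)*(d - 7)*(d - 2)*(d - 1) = d^4/4 - 3*d^3/2 - 17*d^2/4 + 39*d/2 - 14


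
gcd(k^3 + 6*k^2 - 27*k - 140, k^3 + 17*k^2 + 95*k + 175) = k + 7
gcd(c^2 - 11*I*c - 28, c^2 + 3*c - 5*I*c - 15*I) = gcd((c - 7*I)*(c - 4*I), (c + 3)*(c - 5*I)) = 1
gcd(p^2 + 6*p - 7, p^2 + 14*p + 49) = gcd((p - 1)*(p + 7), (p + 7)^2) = p + 7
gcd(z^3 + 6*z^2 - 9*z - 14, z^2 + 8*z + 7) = z^2 + 8*z + 7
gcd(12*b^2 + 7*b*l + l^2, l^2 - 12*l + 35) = 1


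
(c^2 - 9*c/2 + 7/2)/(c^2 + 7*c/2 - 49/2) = (c - 1)/(c + 7)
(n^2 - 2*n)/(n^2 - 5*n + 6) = n/(n - 3)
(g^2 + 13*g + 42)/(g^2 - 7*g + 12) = (g^2 + 13*g + 42)/(g^2 - 7*g + 12)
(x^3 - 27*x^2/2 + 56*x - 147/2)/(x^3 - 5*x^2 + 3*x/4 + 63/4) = 2*(x - 7)/(2*x + 3)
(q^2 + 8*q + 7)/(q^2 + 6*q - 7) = (q + 1)/(q - 1)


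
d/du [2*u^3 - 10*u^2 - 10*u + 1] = 6*u^2 - 20*u - 10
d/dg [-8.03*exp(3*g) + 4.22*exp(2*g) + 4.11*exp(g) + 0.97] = (-24.09*exp(2*g) + 8.44*exp(g) + 4.11)*exp(g)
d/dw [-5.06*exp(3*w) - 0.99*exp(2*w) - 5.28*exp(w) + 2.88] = (-15.18*exp(2*w) - 1.98*exp(w) - 5.28)*exp(w)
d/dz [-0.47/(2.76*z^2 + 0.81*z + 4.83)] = (2.5944*z + 0.3807)/(2.76*z^2 + 0.81*z + 4.83)^2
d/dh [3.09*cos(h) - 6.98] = -3.09*sin(h)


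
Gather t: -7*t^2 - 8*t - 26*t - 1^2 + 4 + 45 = -7*t^2 - 34*t + 48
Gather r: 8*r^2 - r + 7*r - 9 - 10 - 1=8*r^2 + 6*r - 20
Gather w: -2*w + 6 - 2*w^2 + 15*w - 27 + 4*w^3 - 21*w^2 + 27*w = 4*w^3 - 23*w^2 + 40*w - 21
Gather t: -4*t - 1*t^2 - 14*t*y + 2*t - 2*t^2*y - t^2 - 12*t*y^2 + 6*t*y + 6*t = t^2*(-2*y - 2) + t*(-12*y^2 - 8*y + 4)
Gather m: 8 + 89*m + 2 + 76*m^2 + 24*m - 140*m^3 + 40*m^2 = -140*m^3 + 116*m^2 + 113*m + 10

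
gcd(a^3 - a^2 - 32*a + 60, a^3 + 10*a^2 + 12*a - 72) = a^2 + 4*a - 12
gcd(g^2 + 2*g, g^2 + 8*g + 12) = g + 2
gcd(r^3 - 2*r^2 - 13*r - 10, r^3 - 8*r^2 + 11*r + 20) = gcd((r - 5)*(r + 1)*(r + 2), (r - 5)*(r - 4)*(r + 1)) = r^2 - 4*r - 5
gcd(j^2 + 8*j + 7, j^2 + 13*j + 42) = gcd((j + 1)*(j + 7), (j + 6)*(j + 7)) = j + 7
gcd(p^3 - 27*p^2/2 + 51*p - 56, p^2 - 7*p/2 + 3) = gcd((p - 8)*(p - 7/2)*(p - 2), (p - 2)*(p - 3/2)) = p - 2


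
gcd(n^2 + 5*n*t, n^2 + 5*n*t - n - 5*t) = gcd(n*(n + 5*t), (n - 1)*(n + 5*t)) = n + 5*t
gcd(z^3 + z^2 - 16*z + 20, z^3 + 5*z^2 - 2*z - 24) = z - 2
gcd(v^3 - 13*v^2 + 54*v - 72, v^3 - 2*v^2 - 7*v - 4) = v - 4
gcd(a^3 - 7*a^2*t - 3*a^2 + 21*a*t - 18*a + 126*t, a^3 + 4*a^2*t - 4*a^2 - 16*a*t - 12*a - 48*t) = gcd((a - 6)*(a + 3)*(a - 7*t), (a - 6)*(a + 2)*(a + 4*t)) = a - 6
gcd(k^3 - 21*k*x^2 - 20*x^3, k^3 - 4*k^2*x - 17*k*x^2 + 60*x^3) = -k^2 + k*x + 20*x^2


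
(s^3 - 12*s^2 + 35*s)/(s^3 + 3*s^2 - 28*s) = (s^2 - 12*s + 35)/(s^2 + 3*s - 28)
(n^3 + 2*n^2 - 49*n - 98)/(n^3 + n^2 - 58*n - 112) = (n - 7)/(n - 8)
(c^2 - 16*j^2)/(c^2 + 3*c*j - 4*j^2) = (c - 4*j)/(c - j)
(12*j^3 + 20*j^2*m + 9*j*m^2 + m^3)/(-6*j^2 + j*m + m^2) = (12*j^3 + 20*j^2*m + 9*j*m^2 + m^3)/(-6*j^2 + j*m + m^2)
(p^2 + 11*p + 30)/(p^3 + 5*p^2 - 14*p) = (p^2 + 11*p + 30)/(p*(p^2 + 5*p - 14))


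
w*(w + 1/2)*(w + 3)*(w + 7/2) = w^4 + 7*w^3 + 55*w^2/4 + 21*w/4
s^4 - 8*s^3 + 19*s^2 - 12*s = s*(s - 4)*(s - 3)*(s - 1)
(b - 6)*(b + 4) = b^2 - 2*b - 24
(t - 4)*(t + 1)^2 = t^3 - 2*t^2 - 7*t - 4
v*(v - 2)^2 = v^3 - 4*v^2 + 4*v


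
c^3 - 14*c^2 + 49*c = c*(c - 7)^2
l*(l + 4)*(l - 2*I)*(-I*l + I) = -I*l^4 - 2*l^3 - 3*I*l^3 - 6*l^2 + 4*I*l^2 + 8*l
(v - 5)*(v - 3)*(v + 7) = v^3 - v^2 - 41*v + 105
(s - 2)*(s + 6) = s^2 + 4*s - 12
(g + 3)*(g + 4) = g^2 + 7*g + 12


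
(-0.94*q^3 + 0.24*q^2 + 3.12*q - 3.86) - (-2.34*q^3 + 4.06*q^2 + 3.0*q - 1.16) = 1.4*q^3 - 3.82*q^2 + 0.12*q - 2.7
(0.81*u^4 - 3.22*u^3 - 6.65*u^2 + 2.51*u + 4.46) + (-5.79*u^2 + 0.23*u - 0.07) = 0.81*u^4 - 3.22*u^3 - 12.44*u^2 + 2.74*u + 4.39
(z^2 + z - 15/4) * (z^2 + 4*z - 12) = z^4 + 5*z^3 - 47*z^2/4 - 27*z + 45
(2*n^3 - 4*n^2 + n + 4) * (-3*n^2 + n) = -6*n^5 + 14*n^4 - 7*n^3 - 11*n^2 + 4*n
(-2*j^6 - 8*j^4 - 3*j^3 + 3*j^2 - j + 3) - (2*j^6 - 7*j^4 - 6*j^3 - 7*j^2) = -4*j^6 - j^4 + 3*j^3 + 10*j^2 - j + 3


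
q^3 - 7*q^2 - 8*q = q*(q - 8)*(q + 1)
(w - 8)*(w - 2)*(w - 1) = w^3 - 11*w^2 + 26*w - 16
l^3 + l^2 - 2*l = l*(l - 1)*(l + 2)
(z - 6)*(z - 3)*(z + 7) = z^3 - 2*z^2 - 45*z + 126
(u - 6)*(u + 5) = u^2 - u - 30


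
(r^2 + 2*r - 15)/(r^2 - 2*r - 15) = (-r^2 - 2*r + 15)/(-r^2 + 2*r + 15)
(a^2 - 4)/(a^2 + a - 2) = (a - 2)/(a - 1)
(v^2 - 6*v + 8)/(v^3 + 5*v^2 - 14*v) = (v - 4)/(v*(v + 7))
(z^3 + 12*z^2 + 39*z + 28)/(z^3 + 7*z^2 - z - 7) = (z + 4)/(z - 1)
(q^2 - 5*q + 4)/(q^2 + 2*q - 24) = (q - 1)/(q + 6)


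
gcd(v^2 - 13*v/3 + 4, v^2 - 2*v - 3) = v - 3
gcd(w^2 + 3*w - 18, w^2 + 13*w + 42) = w + 6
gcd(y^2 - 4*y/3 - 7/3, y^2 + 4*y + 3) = y + 1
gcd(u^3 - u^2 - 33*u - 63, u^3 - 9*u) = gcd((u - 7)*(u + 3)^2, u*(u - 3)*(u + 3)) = u + 3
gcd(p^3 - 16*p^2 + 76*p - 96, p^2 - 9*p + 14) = p - 2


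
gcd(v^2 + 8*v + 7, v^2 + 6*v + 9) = 1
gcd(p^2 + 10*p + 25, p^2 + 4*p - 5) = p + 5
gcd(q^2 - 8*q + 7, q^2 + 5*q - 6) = q - 1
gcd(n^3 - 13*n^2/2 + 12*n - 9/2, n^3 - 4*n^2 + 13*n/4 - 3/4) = n^2 - 7*n/2 + 3/2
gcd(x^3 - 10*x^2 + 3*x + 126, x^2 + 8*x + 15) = x + 3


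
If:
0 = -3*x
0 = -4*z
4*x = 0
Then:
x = 0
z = 0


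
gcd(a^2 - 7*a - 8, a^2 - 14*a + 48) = a - 8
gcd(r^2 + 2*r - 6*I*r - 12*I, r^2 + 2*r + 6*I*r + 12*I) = r + 2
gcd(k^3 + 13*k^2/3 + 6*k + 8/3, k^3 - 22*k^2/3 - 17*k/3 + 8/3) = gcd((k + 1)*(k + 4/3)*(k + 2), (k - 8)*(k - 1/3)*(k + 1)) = k + 1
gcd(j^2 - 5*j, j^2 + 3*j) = j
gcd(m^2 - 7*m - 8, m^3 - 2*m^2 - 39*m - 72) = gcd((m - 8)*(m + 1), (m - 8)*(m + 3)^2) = m - 8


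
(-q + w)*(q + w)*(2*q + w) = -2*q^3 - q^2*w + 2*q*w^2 + w^3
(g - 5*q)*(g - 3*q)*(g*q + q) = g^3*q - 8*g^2*q^2 + g^2*q + 15*g*q^3 - 8*g*q^2 + 15*q^3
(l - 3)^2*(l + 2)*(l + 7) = l^4 + 3*l^3 - 31*l^2 - 3*l + 126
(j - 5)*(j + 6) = j^2 + j - 30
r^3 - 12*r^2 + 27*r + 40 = (r - 8)*(r - 5)*(r + 1)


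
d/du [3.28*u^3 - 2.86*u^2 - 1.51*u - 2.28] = 9.84*u^2 - 5.72*u - 1.51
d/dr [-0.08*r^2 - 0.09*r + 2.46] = -0.16*r - 0.09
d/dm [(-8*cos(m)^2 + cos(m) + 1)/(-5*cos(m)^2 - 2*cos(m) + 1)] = 3*(-7*cos(m)^2 + 2*cos(m) - 1)*sin(m)/(-5*sin(m)^2 + 2*cos(m) + 4)^2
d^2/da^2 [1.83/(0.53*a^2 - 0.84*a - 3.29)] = (1.028094*a^2 - 1.629432*a - 1.83*(1.06*a - 0.84)*(2.12*a - 1.68) - 6.381942)/(-0.53*a^2 + 0.84*a + 3.29)^3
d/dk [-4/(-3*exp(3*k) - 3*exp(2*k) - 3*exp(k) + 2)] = (-36*exp(2*k) - 24*exp(k) - 12)*exp(k)/(3*exp(3*k) + 3*exp(2*k) + 3*exp(k) - 2)^2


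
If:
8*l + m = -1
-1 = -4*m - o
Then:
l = o/32 - 5/32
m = 1/4 - o/4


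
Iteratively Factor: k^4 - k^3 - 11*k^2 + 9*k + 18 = (k - 2)*(k^3 + k^2 - 9*k - 9) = (k - 3)*(k - 2)*(k^2 + 4*k + 3) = (k - 3)*(k - 2)*(k + 3)*(k + 1)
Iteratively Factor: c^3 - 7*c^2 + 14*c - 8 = (c - 2)*(c^2 - 5*c + 4) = (c - 4)*(c - 2)*(c - 1)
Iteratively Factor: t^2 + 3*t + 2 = (t + 1)*(t + 2)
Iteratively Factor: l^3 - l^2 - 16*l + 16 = (l - 4)*(l^2 + 3*l - 4) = (l - 4)*(l + 4)*(l - 1)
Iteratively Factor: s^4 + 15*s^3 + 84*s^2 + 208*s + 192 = (s + 4)*(s^3 + 11*s^2 + 40*s + 48) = (s + 3)*(s + 4)*(s^2 + 8*s + 16) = (s + 3)*(s + 4)^2*(s + 4)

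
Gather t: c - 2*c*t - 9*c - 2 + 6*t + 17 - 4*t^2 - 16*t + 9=-8*c - 4*t^2 + t*(-2*c - 10) + 24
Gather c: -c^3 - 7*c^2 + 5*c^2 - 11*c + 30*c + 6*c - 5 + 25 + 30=-c^3 - 2*c^2 + 25*c + 50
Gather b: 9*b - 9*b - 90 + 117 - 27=0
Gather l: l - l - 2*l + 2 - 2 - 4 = -2*l - 4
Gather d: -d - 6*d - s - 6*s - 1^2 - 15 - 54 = -7*d - 7*s - 70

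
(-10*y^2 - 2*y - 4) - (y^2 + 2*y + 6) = -11*y^2 - 4*y - 10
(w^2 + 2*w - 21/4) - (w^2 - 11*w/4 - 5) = 19*w/4 - 1/4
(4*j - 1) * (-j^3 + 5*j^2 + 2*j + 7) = -4*j^4 + 21*j^3 + 3*j^2 + 26*j - 7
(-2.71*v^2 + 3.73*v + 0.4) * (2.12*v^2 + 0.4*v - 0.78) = -5.7452*v^4 + 6.8236*v^3 + 4.4538*v^2 - 2.7494*v - 0.312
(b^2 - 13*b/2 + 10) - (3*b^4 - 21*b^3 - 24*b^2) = -3*b^4 + 21*b^3 + 25*b^2 - 13*b/2 + 10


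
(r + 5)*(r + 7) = r^2 + 12*r + 35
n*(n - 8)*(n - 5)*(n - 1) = n^4 - 14*n^3 + 53*n^2 - 40*n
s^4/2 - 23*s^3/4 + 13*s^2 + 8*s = s*(s/2 + 1/4)*(s - 8)*(s - 4)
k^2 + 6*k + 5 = (k + 1)*(k + 5)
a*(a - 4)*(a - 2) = a^3 - 6*a^2 + 8*a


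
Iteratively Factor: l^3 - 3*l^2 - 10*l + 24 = (l - 2)*(l^2 - l - 12) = (l - 4)*(l - 2)*(l + 3)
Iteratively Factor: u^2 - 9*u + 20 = (u - 5)*(u - 4)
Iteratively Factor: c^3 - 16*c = (c - 4)*(c^2 + 4*c) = c*(c - 4)*(c + 4)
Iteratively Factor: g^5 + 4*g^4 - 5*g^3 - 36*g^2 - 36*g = (g)*(g^4 + 4*g^3 - 5*g^2 - 36*g - 36) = g*(g + 2)*(g^3 + 2*g^2 - 9*g - 18) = g*(g + 2)*(g + 3)*(g^2 - g - 6) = g*(g + 2)^2*(g + 3)*(g - 3)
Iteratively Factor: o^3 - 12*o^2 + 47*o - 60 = (o - 3)*(o^2 - 9*o + 20) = (o - 4)*(o - 3)*(o - 5)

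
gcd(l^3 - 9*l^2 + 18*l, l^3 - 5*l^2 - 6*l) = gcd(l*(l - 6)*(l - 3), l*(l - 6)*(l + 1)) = l^2 - 6*l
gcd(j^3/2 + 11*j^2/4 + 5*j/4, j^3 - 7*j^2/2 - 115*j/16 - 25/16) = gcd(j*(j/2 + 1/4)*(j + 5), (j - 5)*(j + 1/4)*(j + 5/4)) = 1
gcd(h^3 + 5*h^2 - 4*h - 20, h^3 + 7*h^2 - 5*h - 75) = h + 5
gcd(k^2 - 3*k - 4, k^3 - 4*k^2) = k - 4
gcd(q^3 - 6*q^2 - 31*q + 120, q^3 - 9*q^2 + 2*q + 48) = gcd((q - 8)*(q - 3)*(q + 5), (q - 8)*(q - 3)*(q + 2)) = q^2 - 11*q + 24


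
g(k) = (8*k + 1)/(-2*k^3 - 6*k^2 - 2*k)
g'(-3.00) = -11.44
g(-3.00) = -3.83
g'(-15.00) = 0.00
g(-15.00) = -0.02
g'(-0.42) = 834.40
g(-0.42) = 33.61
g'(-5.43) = -0.15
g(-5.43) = -0.28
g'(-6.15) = -0.09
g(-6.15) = -0.19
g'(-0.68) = 14.18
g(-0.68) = 5.65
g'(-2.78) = -64.66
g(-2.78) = -9.84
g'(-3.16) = -5.59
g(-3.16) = -2.55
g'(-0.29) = 147.92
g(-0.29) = -10.63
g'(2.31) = 0.19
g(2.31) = -0.32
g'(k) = (8*k + 1)*(6*k^2 + 12*k + 2)/(-2*k^3 - 6*k^2 - 2*k)^2 + 8/(-2*k^3 - 6*k^2 - 2*k) = (16*k^3 + 27*k^2 + 6*k + 1)/(2*k^2*(k^4 + 6*k^3 + 11*k^2 + 6*k + 1))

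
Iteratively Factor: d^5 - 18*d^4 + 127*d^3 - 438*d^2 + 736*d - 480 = (d - 5)*(d^4 - 13*d^3 + 62*d^2 - 128*d + 96) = (d - 5)*(d - 3)*(d^3 - 10*d^2 + 32*d - 32) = (d - 5)*(d - 3)*(d - 2)*(d^2 - 8*d + 16) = (d - 5)*(d - 4)*(d - 3)*(d - 2)*(d - 4)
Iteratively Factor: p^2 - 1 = (p - 1)*(p + 1)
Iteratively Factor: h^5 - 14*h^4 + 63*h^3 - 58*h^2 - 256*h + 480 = (h + 2)*(h^4 - 16*h^3 + 95*h^2 - 248*h + 240) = (h - 4)*(h + 2)*(h^3 - 12*h^2 + 47*h - 60) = (h - 4)^2*(h + 2)*(h^2 - 8*h + 15) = (h - 4)^2*(h - 3)*(h + 2)*(h - 5)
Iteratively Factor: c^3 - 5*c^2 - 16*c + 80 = (c - 5)*(c^2 - 16) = (c - 5)*(c - 4)*(c + 4)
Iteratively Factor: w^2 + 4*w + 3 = (w + 3)*(w + 1)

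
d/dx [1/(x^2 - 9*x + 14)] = (9 - 2*x)/(x^2 - 9*x + 14)^2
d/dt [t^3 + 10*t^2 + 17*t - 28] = 3*t^2 + 20*t + 17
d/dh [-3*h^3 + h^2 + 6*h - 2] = -9*h^2 + 2*h + 6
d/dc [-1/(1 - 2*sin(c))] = -2*cos(c)/(2*sin(c) - 1)^2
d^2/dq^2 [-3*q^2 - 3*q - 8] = -6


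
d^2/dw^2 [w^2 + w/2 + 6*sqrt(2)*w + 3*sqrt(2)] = 2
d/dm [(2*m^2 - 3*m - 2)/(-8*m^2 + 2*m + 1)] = (-20*m^2 - 28*m + 1)/(64*m^4 - 32*m^3 - 12*m^2 + 4*m + 1)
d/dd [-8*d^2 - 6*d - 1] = -16*d - 6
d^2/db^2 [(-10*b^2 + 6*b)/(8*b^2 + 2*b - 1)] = 4*(272*b^3 - 120*b^2 + 72*b + 1)/(512*b^6 + 384*b^5 - 96*b^4 - 88*b^3 + 12*b^2 + 6*b - 1)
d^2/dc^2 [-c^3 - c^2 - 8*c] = -6*c - 2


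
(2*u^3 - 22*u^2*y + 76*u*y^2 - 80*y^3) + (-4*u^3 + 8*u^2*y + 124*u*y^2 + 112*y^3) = -2*u^3 - 14*u^2*y + 200*u*y^2 + 32*y^3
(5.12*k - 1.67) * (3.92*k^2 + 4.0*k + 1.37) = 20.0704*k^3 + 13.9336*k^2 + 0.334400000000001*k - 2.2879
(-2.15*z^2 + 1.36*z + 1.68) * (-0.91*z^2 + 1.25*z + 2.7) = 1.9565*z^4 - 3.9251*z^3 - 5.6338*z^2 + 5.772*z + 4.536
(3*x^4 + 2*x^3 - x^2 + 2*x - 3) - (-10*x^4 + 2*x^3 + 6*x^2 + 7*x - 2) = 13*x^4 - 7*x^2 - 5*x - 1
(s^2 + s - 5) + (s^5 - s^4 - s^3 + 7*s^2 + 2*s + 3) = s^5 - s^4 - s^3 + 8*s^2 + 3*s - 2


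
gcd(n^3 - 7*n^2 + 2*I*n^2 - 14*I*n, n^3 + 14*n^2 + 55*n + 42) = 1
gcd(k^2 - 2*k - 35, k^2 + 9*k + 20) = k + 5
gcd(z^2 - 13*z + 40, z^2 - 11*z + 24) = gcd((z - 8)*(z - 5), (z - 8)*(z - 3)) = z - 8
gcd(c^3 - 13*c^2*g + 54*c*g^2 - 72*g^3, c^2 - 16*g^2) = c - 4*g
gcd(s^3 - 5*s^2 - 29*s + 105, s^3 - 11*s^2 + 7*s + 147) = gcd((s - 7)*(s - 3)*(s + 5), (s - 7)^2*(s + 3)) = s - 7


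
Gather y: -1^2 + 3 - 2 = 0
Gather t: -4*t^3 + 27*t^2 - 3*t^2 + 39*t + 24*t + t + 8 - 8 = -4*t^3 + 24*t^2 + 64*t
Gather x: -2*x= -2*x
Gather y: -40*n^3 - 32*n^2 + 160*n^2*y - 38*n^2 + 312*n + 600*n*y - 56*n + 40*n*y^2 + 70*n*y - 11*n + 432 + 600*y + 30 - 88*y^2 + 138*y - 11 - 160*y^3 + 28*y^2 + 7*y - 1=-40*n^3 - 70*n^2 + 245*n - 160*y^3 + y^2*(40*n - 60) + y*(160*n^2 + 670*n + 745) + 450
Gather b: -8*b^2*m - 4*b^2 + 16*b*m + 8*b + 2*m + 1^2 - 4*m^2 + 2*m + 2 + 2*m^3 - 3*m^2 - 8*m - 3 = b^2*(-8*m - 4) + b*(16*m + 8) + 2*m^3 - 7*m^2 - 4*m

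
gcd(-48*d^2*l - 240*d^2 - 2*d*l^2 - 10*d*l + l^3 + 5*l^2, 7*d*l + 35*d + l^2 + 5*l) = l + 5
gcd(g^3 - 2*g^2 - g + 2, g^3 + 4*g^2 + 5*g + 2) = g + 1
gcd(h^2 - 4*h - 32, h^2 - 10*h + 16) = h - 8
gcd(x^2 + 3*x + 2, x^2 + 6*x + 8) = x + 2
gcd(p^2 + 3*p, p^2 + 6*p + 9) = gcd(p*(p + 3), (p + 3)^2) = p + 3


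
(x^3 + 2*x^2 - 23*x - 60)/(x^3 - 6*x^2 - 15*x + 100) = (x + 3)/(x - 5)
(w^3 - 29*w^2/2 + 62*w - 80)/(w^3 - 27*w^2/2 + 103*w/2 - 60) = (w - 4)/(w - 3)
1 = 1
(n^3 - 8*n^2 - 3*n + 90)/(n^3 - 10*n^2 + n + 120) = (n - 6)/(n - 8)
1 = 1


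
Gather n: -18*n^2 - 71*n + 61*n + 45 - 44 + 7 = -18*n^2 - 10*n + 8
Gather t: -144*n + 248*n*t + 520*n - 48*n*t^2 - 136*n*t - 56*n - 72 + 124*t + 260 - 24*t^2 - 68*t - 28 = 320*n + t^2*(-48*n - 24) + t*(112*n + 56) + 160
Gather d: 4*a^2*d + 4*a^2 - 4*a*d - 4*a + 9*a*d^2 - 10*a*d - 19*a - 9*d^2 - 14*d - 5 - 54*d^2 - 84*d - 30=4*a^2 - 23*a + d^2*(9*a - 63) + d*(4*a^2 - 14*a - 98) - 35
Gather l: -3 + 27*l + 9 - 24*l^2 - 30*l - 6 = -24*l^2 - 3*l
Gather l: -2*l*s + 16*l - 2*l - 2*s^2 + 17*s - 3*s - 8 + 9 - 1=l*(14 - 2*s) - 2*s^2 + 14*s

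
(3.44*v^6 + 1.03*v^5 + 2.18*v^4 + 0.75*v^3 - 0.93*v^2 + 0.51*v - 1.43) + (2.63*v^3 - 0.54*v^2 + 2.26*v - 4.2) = 3.44*v^6 + 1.03*v^5 + 2.18*v^4 + 3.38*v^3 - 1.47*v^2 + 2.77*v - 5.63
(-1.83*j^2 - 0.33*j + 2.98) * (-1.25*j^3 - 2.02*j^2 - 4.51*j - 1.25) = 2.2875*j^5 + 4.1091*j^4 + 5.1949*j^3 - 2.2438*j^2 - 13.0273*j - 3.725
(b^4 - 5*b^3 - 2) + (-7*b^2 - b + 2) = b^4 - 5*b^3 - 7*b^2 - b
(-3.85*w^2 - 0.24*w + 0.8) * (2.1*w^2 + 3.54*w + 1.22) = -8.085*w^4 - 14.133*w^3 - 3.8666*w^2 + 2.5392*w + 0.976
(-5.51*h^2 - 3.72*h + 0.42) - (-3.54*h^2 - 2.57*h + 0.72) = -1.97*h^2 - 1.15*h - 0.3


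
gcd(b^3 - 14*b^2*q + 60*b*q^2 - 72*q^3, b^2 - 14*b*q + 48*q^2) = -b + 6*q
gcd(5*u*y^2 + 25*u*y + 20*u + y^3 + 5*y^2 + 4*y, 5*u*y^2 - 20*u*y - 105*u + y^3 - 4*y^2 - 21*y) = 5*u + y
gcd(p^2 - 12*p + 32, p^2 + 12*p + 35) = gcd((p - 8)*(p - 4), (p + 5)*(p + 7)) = 1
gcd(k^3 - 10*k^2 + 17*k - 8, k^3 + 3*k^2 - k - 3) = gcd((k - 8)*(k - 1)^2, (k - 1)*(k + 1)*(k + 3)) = k - 1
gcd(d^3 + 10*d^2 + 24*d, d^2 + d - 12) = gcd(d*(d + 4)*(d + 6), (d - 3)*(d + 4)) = d + 4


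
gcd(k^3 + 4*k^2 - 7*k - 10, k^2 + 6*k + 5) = k^2 + 6*k + 5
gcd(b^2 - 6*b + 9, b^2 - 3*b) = b - 3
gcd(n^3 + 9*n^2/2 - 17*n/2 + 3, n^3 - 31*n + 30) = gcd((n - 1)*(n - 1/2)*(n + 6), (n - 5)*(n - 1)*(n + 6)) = n^2 + 5*n - 6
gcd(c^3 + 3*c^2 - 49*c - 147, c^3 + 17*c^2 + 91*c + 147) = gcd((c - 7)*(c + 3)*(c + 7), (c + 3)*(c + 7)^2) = c^2 + 10*c + 21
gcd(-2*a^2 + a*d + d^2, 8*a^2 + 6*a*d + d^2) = 2*a + d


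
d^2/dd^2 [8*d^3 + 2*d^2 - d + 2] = 48*d + 4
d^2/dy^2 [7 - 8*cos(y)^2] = 16*cos(2*y)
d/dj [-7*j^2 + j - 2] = 1 - 14*j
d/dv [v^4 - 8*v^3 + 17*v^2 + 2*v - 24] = 4*v^3 - 24*v^2 + 34*v + 2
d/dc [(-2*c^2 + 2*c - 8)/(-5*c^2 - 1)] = 2*(5*c^2 - 38*c - 1)/(25*c^4 + 10*c^2 + 1)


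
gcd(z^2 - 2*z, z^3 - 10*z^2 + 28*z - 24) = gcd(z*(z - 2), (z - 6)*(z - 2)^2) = z - 2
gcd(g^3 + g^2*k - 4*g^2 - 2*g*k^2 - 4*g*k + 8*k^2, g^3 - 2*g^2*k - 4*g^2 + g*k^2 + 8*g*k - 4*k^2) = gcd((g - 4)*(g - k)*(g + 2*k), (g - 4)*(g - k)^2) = g^2 - g*k - 4*g + 4*k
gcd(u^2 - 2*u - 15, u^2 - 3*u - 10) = u - 5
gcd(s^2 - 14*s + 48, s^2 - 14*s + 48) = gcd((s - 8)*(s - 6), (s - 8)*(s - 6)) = s^2 - 14*s + 48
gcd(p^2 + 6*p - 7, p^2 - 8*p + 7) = p - 1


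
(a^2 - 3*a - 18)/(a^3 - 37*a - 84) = (a - 6)/(a^2 - 3*a - 28)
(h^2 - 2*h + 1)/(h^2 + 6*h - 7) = (h - 1)/(h + 7)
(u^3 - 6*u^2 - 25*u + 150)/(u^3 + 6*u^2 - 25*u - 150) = (u - 6)/(u + 6)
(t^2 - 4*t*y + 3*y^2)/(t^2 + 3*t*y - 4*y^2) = (t - 3*y)/(t + 4*y)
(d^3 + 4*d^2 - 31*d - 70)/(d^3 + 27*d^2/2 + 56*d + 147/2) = 2*(d^2 - 3*d - 10)/(2*d^2 + 13*d + 21)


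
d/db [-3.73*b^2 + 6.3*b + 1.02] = 6.3 - 7.46*b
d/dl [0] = 0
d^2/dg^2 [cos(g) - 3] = -cos(g)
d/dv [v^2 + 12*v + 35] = 2*v + 12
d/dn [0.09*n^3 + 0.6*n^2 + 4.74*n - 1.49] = 0.27*n^2 + 1.2*n + 4.74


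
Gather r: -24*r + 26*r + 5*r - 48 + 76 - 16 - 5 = 7*r + 7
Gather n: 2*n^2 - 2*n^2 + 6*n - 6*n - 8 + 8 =0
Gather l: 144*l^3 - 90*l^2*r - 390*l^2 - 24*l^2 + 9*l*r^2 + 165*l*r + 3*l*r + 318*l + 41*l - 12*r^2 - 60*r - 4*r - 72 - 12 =144*l^3 + l^2*(-90*r - 414) + l*(9*r^2 + 168*r + 359) - 12*r^2 - 64*r - 84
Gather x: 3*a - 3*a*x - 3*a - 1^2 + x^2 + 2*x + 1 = x^2 + x*(2 - 3*a)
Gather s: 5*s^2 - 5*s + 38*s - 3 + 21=5*s^2 + 33*s + 18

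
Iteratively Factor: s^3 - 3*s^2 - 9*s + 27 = (s - 3)*(s^2 - 9) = (s - 3)^2*(s + 3)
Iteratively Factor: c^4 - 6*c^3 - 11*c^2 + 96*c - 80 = (c - 1)*(c^3 - 5*c^2 - 16*c + 80) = (c - 4)*(c - 1)*(c^2 - c - 20) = (c - 4)*(c - 1)*(c + 4)*(c - 5)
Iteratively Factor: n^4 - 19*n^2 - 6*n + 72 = (n - 4)*(n^3 + 4*n^2 - 3*n - 18) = (n - 4)*(n + 3)*(n^2 + n - 6) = (n - 4)*(n - 2)*(n + 3)*(n + 3)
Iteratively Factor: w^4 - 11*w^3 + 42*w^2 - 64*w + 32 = (w - 4)*(w^3 - 7*w^2 + 14*w - 8) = (w - 4)^2*(w^2 - 3*w + 2) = (w - 4)^2*(w - 1)*(w - 2)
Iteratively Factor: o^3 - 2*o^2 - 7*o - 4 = (o + 1)*(o^2 - 3*o - 4) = (o - 4)*(o + 1)*(o + 1)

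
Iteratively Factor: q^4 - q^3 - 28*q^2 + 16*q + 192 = (q - 4)*(q^3 + 3*q^2 - 16*q - 48) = (q - 4)^2*(q^2 + 7*q + 12) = (q - 4)^2*(q + 4)*(q + 3)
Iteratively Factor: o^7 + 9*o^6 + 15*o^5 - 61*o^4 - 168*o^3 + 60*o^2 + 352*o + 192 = (o + 4)*(o^6 + 5*o^5 - 5*o^4 - 41*o^3 - 4*o^2 + 76*o + 48) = (o + 1)*(o + 4)*(o^5 + 4*o^4 - 9*o^3 - 32*o^2 + 28*o + 48) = (o - 2)*(o + 1)*(o + 4)*(o^4 + 6*o^3 + 3*o^2 - 26*o - 24) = (o - 2)*(o + 1)^2*(o + 4)*(o^3 + 5*o^2 - 2*o - 24) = (o - 2)*(o + 1)^2*(o + 4)^2*(o^2 + o - 6) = (o - 2)*(o + 1)^2*(o + 3)*(o + 4)^2*(o - 2)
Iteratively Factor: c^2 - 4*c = (c)*(c - 4)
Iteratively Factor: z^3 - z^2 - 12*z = (z)*(z^2 - z - 12) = z*(z + 3)*(z - 4)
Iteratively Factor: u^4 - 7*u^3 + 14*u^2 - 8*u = (u - 1)*(u^3 - 6*u^2 + 8*u) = u*(u - 1)*(u^2 - 6*u + 8) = u*(u - 2)*(u - 1)*(u - 4)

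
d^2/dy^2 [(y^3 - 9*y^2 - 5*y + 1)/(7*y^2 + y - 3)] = 2*(-160*y^3 - 429*y^2 - 267*y - 74)/(343*y^6 + 147*y^5 - 420*y^4 - 125*y^3 + 180*y^2 + 27*y - 27)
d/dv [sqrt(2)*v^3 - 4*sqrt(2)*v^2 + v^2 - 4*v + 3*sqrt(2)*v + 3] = 3*sqrt(2)*v^2 - 8*sqrt(2)*v + 2*v - 4 + 3*sqrt(2)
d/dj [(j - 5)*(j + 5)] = 2*j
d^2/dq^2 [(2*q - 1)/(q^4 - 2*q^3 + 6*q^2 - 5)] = 4*(2*q^2*(2*q - 1)*(2*q^2 - 3*q + 6)^2 + (-4*q^3 + 6*q^2 - 12*q - 3*(2*q - 1)*(q^2 - q + 1))*(q^4 - 2*q^3 + 6*q^2 - 5))/(q^4 - 2*q^3 + 6*q^2 - 5)^3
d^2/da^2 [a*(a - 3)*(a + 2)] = 6*a - 2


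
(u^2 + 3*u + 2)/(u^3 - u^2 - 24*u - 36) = (u + 1)/(u^2 - 3*u - 18)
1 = 1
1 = 1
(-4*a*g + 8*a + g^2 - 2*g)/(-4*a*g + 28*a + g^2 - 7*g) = (g - 2)/(g - 7)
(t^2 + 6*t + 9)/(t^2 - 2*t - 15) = (t + 3)/(t - 5)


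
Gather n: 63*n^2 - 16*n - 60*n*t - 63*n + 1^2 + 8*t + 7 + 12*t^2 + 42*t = 63*n^2 + n*(-60*t - 79) + 12*t^2 + 50*t + 8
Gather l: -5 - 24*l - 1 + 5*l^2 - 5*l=5*l^2 - 29*l - 6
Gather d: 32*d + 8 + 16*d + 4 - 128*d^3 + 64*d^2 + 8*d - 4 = -128*d^3 + 64*d^2 + 56*d + 8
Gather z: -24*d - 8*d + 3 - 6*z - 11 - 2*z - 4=-32*d - 8*z - 12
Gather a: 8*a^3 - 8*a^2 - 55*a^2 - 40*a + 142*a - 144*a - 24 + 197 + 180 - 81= 8*a^3 - 63*a^2 - 42*a + 272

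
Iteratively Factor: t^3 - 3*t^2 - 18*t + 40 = (t + 4)*(t^2 - 7*t + 10) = (t - 2)*(t + 4)*(t - 5)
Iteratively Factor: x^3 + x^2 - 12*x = (x + 4)*(x^2 - 3*x) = x*(x + 4)*(x - 3)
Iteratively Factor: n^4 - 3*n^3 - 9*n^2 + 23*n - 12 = (n - 4)*(n^3 + n^2 - 5*n + 3) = (n - 4)*(n - 1)*(n^2 + 2*n - 3) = (n - 4)*(n - 1)^2*(n + 3)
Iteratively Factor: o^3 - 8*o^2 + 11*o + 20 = (o - 5)*(o^2 - 3*o - 4) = (o - 5)*(o + 1)*(o - 4)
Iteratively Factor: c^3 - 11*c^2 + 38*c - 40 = (c - 5)*(c^2 - 6*c + 8) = (c - 5)*(c - 4)*(c - 2)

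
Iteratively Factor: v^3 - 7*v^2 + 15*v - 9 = (v - 1)*(v^2 - 6*v + 9) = (v - 3)*(v - 1)*(v - 3)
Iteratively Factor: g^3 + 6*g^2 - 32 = (g - 2)*(g^2 + 8*g + 16) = (g - 2)*(g + 4)*(g + 4)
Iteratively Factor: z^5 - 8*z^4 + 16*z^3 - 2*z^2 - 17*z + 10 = (z + 1)*(z^4 - 9*z^3 + 25*z^2 - 27*z + 10) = (z - 1)*(z + 1)*(z^3 - 8*z^2 + 17*z - 10) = (z - 2)*(z - 1)*(z + 1)*(z^2 - 6*z + 5) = (z - 2)*(z - 1)^2*(z + 1)*(z - 5)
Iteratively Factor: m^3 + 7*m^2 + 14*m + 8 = (m + 1)*(m^2 + 6*m + 8) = (m + 1)*(m + 2)*(m + 4)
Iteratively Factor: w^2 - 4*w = (w)*(w - 4)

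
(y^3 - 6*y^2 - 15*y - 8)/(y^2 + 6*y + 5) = (y^2 - 7*y - 8)/(y + 5)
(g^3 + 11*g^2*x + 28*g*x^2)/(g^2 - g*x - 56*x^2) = g*(-g - 4*x)/(-g + 8*x)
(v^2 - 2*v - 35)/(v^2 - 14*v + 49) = (v + 5)/(v - 7)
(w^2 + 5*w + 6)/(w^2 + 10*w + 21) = (w + 2)/(w + 7)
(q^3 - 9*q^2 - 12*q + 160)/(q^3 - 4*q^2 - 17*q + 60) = (q - 8)/(q - 3)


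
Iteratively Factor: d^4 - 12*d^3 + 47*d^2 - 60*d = (d)*(d^3 - 12*d^2 + 47*d - 60) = d*(d - 5)*(d^2 - 7*d + 12) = d*(d - 5)*(d - 4)*(d - 3)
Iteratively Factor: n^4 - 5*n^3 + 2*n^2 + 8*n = (n)*(n^3 - 5*n^2 + 2*n + 8) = n*(n - 4)*(n^2 - n - 2) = n*(n - 4)*(n - 2)*(n + 1)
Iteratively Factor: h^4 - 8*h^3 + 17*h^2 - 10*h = (h - 5)*(h^3 - 3*h^2 + 2*h) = (h - 5)*(h - 2)*(h^2 - h) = h*(h - 5)*(h - 2)*(h - 1)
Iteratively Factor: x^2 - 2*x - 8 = (x - 4)*(x + 2)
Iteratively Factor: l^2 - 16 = (l + 4)*(l - 4)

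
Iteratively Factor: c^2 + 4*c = (c)*(c + 4)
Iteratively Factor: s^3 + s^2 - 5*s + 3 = (s - 1)*(s^2 + 2*s - 3) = (s - 1)^2*(s + 3)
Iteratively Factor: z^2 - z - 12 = (z + 3)*(z - 4)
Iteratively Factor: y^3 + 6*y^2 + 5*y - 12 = (y + 3)*(y^2 + 3*y - 4) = (y - 1)*(y + 3)*(y + 4)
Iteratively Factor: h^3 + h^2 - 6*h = (h - 2)*(h^2 + 3*h) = (h - 2)*(h + 3)*(h)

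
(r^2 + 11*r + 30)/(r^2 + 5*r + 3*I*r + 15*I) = (r + 6)/(r + 3*I)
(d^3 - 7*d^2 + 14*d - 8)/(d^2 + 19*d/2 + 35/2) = 2*(d^3 - 7*d^2 + 14*d - 8)/(2*d^2 + 19*d + 35)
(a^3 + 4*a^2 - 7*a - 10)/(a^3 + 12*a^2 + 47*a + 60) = (a^2 - a - 2)/(a^2 + 7*a + 12)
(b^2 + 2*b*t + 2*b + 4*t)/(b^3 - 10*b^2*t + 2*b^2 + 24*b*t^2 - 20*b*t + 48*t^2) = (b + 2*t)/(b^2 - 10*b*t + 24*t^2)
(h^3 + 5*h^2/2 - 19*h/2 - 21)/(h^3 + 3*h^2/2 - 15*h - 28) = (h - 3)/(h - 4)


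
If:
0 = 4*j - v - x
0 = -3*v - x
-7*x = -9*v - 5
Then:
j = 1/12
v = -1/6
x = 1/2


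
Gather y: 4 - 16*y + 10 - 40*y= 14 - 56*y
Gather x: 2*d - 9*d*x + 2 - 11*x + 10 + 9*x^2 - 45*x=2*d + 9*x^2 + x*(-9*d - 56) + 12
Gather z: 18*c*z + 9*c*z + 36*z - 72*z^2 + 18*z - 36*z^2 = -108*z^2 + z*(27*c + 54)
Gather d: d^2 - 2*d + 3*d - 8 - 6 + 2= d^2 + d - 12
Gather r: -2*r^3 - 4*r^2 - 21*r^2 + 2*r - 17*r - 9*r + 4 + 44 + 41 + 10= -2*r^3 - 25*r^2 - 24*r + 99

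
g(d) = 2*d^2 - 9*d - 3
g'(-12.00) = -57.00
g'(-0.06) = -9.24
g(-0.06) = -2.45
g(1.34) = -11.47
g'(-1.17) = -13.68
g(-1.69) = 17.92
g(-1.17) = 10.27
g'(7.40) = 20.60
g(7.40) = 39.92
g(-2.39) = 29.93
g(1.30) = -11.32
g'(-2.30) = -18.20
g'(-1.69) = -15.76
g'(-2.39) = -18.56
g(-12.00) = 393.00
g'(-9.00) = -45.00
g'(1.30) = -3.80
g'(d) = 4*d - 9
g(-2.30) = 28.28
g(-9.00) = 240.00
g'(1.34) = -3.64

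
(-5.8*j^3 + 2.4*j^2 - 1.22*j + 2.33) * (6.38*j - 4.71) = -37.004*j^4 + 42.63*j^3 - 19.0876*j^2 + 20.6116*j - 10.9743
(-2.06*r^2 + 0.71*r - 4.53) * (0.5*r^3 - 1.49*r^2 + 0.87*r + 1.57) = -1.03*r^5 + 3.4244*r^4 - 5.1151*r^3 + 4.1332*r^2 - 2.8264*r - 7.1121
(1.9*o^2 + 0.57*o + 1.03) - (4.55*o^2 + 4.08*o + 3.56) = -2.65*o^2 - 3.51*o - 2.53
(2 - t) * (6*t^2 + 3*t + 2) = -6*t^3 + 9*t^2 + 4*t + 4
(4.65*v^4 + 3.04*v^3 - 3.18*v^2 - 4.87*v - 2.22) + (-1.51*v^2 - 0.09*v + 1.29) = 4.65*v^4 + 3.04*v^3 - 4.69*v^2 - 4.96*v - 0.93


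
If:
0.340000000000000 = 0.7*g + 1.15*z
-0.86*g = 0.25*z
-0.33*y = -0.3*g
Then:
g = -0.10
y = -0.09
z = 0.36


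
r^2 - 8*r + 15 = (r - 5)*(r - 3)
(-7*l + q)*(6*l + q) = -42*l^2 - l*q + q^2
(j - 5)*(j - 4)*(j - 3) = j^3 - 12*j^2 + 47*j - 60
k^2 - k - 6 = (k - 3)*(k + 2)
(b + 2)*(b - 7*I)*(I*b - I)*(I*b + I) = -b^4 - 2*b^3 + 7*I*b^3 + b^2 + 14*I*b^2 + 2*b - 7*I*b - 14*I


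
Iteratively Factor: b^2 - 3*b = (b)*(b - 3)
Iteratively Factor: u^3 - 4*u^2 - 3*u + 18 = (u - 3)*(u^2 - u - 6) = (u - 3)^2*(u + 2)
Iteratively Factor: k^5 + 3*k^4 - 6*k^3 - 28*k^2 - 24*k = (k + 2)*(k^4 + k^3 - 8*k^2 - 12*k) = k*(k + 2)*(k^3 + k^2 - 8*k - 12) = k*(k + 2)^2*(k^2 - k - 6) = k*(k + 2)^3*(k - 3)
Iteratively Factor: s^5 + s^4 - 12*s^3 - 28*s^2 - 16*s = (s)*(s^4 + s^3 - 12*s^2 - 28*s - 16) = s*(s - 4)*(s^3 + 5*s^2 + 8*s + 4) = s*(s - 4)*(s + 2)*(s^2 + 3*s + 2) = s*(s - 4)*(s + 2)^2*(s + 1)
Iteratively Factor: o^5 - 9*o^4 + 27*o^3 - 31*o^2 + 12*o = (o - 3)*(o^4 - 6*o^3 + 9*o^2 - 4*o) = (o - 4)*(o - 3)*(o^3 - 2*o^2 + o) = o*(o - 4)*(o - 3)*(o^2 - 2*o + 1) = o*(o - 4)*(o - 3)*(o - 1)*(o - 1)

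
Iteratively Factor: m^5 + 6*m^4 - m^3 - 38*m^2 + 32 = (m - 2)*(m^4 + 8*m^3 + 15*m^2 - 8*m - 16) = (m - 2)*(m + 1)*(m^3 + 7*m^2 + 8*m - 16) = (m - 2)*(m - 1)*(m + 1)*(m^2 + 8*m + 16) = (m - 2)*(m - 1)*(m + 1)*(m + 4)*(m + 4)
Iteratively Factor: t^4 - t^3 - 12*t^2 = (t - 4)*(t^3 + 3*t^2) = t*(t - 4)*(t^2 + 3*t) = t^2*(t - 4)*(t + 3)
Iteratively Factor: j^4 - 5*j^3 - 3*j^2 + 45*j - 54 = (j - 3)*(j^3 - 2*j^2 - 9*j + 18) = (j - 3)*(j - 2)*(j^2 - 9) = (j - 3)^2*(j - 2)*(j + 3)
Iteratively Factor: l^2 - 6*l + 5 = (l - 1)*(l - 5)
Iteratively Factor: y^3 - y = (y - 1)*(y^2 + y) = y*(y - 1)*(y + 1)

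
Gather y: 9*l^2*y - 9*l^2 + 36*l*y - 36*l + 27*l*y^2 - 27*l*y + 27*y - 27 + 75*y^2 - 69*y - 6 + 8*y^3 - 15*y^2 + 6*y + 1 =-9*l^2 - 36*l + 8*y^3 + y^2*(27*l + 60) + y*(9*l^2 + 9*l - 36) - 32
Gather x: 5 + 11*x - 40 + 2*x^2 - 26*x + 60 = 2*x^2 - 15*x + 25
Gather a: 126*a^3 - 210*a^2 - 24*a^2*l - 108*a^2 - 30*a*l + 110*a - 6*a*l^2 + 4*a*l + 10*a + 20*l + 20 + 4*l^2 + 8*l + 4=126*a^3 + a^2*(-24*l - 318) + a*(-6*l^2 - 26*l + 120) + 4*l^2 + 28*l + 24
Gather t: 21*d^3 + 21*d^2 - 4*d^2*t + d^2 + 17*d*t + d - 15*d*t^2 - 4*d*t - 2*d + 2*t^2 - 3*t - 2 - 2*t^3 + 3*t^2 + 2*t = 21*d^3 + 22*d^2 - d - 2*t^3 + t^2*(5 - 15*d) + t*(-4*d^2 + 13*d - 1) - 2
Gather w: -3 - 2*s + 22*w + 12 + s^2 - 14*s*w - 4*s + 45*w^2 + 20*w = s^2 - 6*s + 45*w^2 + w*(42 - 14*s) + 9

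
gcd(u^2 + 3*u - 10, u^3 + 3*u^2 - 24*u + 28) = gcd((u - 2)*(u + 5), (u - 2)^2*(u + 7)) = u - 2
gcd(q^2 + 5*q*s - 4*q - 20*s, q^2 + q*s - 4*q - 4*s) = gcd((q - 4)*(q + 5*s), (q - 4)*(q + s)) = q - 4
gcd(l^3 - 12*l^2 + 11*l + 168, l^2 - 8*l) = l - 8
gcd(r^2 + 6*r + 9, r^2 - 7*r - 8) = 1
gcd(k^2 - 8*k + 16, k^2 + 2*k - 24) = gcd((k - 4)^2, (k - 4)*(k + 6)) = k - 4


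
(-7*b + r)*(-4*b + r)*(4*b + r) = 112*b^3 - 16*b^2*r - 7*b*r^2 + r^3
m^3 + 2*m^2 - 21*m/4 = m*(m - 3/2)*(m + 7/2)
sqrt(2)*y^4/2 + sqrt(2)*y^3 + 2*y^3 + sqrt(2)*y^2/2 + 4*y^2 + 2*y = y*(y/2 + 1/2)*(y + 2*sqrt(2))*(sqrt(2)*y + sqrt(2))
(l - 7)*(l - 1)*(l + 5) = l^3 - 3*l^2 - 33*l + 35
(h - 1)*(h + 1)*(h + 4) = h^3 + 4*h^2 - h - 4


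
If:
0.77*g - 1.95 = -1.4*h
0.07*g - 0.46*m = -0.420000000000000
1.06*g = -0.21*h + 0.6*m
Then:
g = 0.30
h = 1.23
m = 0.96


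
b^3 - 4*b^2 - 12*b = b*(b - 6)*(b + 2)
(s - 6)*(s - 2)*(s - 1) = s^3 - 9*s^2 + 20*s - 12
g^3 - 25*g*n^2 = g*(g - 5*n)*(g + 5*n)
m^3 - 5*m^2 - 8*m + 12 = (m - 6)*(m - 1)*(m + 2)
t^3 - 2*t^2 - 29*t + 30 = (t - 6)*(t - 1)*(t + 5)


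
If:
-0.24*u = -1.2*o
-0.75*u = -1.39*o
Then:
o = 0.00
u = 0.00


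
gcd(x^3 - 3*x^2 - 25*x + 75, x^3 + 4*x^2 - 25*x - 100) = x^2 - 25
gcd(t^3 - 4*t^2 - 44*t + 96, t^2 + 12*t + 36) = t + 6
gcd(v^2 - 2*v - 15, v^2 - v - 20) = v - 5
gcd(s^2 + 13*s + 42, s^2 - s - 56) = s + 7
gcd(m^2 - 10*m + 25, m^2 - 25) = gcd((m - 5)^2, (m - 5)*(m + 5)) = m - 5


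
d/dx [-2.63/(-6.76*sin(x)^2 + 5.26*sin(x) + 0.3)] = (13.8338 - 35.5576*sin(x))*cos(x)/(-6.76*sin(x)^2 + 5.26*sin(x) + 0.3)^2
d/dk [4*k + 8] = 4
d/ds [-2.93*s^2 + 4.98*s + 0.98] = 4.98 - 5.86*s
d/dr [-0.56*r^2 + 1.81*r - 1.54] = 1.81 - 1.12*r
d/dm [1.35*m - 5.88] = 1.35000000000000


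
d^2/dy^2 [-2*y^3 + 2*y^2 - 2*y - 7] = 4 - 12*y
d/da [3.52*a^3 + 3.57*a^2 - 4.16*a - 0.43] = 10.56*a^2 + 7.14*a - 4.16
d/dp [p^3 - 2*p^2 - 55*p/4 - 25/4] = 3*p^2 - 4*p - 55/4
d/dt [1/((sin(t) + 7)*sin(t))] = -(2*sin(t) + 7)*cos(t)/((sin(t) + 7)^2*sin(t)^2)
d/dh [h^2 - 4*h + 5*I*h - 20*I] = 2*h - 4 + 5*I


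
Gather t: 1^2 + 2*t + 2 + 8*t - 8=10*t - 5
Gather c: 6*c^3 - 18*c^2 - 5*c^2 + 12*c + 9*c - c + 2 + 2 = 6*c^3 - 23*c^2 + 20*c + 4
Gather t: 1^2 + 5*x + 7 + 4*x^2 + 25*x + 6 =4*x^2 + 30*x + 14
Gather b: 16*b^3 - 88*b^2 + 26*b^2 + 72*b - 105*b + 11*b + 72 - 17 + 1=16*b^3 - 62*b^2 - 22*b + 56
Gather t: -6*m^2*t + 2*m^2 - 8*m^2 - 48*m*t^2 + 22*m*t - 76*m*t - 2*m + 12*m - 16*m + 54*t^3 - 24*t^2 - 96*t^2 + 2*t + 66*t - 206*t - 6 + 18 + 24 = -6*m^2 - 6*m + 54*t^3 + t^2*(-48*m - 120) + t*(-6*m^2 - 54*m - 138) + 36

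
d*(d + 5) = d^2 + 5*d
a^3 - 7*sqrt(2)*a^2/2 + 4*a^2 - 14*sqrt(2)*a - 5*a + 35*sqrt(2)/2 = (a - 1)*(a + 5)*(a - 7*sqrt(2)/2)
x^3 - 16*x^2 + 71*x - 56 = (x - 8)*(x - 7)*(x - 1)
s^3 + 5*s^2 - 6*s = s*(s - 1)*(s + 6)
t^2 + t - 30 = (t - 5)*(t + 6)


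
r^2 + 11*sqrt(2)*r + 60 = (r + 5*sqrt(2))*(r + 6*sqrt(2))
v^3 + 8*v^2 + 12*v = v*(v + 2)*(v + 6)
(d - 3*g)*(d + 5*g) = d^2 + 2*d*g - 15*g^2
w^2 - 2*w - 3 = (w - 3)*(w + 1)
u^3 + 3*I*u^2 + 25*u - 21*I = (u - 3*I)*(u - I)*(u + 7*I)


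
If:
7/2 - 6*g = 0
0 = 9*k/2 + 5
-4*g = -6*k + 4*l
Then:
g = 7/12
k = -10/9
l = -9/4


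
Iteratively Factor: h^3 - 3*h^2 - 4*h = (h)*(h^2 - 3*h - 4) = h*(h + 1)*(h - 4)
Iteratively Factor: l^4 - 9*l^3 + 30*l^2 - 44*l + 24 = (l - 2)*(l^3 - 7*l^2 + 16*l - 12) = (l - 3)*(l - 2)*(l^2 - 4*l + 4) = (l - 3)*(l - 2)^2*(l - 2)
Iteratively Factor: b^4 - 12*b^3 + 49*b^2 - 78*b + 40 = (b - 5)*(b^3 - 7*b^2 + 14*b - 8) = (b - 5)*(b - 4)*(b^2 - 3*b + 2) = (b - 5)*(b - 4)*(b - 2)*(b - 1)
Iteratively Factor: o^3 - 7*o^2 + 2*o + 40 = (o - 4)*(o^2 - 3*o - 10) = (o - 5)*(o - 4)*(o + 2)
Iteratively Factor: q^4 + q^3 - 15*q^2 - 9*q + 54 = (q + 3)*(q^3 - 2*q^2 - 9*q + 18) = (q - 2)*(q + 3)*(q^2 - 9) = (q - 2)*(q + 3)^2*(q - 3)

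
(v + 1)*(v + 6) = v^2 + 7*v + 6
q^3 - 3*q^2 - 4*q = q*(q - 4)*(q + 1)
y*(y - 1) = y^2 - y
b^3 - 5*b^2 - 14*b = b*(b - 7)*(b + 2)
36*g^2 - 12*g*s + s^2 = (-6*g + s)^2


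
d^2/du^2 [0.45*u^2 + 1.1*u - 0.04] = 0.900000000000000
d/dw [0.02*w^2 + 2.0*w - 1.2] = 0.04*w + 2.0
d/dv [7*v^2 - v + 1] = 14*v - 1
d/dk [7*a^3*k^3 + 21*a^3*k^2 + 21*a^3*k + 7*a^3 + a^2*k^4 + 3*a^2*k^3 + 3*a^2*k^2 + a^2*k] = a^2*(21*a*k^2 + 42*a*k + 21*a + 4*k^3 + 9*k^2 + 6*k + 1)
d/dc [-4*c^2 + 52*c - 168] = 52 - 8*c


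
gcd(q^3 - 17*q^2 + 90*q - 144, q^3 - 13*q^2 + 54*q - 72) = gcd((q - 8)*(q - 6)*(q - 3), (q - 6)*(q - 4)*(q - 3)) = q^2 - 9*q + 18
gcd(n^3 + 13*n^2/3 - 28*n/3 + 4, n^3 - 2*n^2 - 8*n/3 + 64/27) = n - 2/3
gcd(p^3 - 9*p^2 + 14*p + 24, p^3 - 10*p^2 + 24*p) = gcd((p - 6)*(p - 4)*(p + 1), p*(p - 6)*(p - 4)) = p^2 - 10*p + 24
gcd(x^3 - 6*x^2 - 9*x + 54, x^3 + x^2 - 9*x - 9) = x^2 - 9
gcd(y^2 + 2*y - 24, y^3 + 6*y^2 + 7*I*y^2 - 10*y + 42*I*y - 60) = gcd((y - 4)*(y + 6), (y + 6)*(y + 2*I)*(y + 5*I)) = y + 6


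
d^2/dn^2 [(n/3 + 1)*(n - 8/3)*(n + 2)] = 2*n + 14/9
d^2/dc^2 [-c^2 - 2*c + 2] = -2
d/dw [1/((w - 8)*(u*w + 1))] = (-u*(w - 8)^2 + (8 - w)*(u*w + 1))/((w - 8)^3*(u*w + 1)^2)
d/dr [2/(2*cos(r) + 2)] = sin(r)/(cos(r) + 1)^2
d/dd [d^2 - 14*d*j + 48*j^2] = 2*d - 14*j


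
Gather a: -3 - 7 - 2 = -12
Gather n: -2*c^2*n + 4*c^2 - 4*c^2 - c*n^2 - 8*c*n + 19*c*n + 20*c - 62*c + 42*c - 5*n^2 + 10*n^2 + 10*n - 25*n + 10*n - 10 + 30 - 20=n^2*(5 - c) + n*(-2*c^2 + 11*c - 5)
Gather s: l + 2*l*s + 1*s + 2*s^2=l + 2*s^2 + s*(2*l + 1)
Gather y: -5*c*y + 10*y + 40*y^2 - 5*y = 40*y^2 + y*(5 - 5*c)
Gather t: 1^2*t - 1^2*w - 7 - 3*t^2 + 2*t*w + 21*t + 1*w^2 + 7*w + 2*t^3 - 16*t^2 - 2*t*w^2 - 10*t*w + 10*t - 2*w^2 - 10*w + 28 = 2*t^3 - 19*t^2 + t*(-2*w^2 - 8*w + 32) - w^2 - 4*w + 21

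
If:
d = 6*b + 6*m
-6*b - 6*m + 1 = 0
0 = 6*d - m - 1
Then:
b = -29/6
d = 1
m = 5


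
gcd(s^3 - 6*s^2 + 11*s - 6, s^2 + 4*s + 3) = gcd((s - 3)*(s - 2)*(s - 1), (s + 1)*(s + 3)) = 1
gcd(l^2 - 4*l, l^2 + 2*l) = l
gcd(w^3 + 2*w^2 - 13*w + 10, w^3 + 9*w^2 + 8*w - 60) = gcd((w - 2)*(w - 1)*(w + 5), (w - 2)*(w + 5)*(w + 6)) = w^2 + 3*w - 10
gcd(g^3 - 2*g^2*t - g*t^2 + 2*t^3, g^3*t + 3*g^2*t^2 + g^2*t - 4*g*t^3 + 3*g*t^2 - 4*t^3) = -g + t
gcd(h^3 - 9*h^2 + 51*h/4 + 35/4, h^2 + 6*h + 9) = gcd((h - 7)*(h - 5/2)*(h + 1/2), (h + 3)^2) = 1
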